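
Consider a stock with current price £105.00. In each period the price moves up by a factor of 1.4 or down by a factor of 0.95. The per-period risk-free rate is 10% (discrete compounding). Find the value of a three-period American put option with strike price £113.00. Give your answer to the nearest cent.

£8.03

Risk-neutral probability p = (1 + 0.1 − 0.95)/(1.4 − 0.95) = 0.1500/0.4500 = 0.3333
Terminal stock prices: S_uuu = 288.1, S_uud = 195.5, S_udd = 132.7, S_ddd = 90.02
Terminal payoffs (K − S): max(-175.1, 0) = 0, max(-82.51, 0) = 0, max(-19.67, 0) = 0, max(22.98, 0) = 22.98
Node uu (S = 205.8): continuation = 1/1.1·[0.3333·0.0000 + 0.6667·0.0000] = 0.0000; exercise value = 0.0000 ≤ continuation, so V_uu = 0.0000
Node ud (S = 139.7): continuation = 1/1.1·[0.3333·0.0000 + 0.6667·0.0000] = 0.0000; exercise value = 0.0000 ≤ continuation, so V_ud = 0.0000
Node dd (S = 94.76): continuation = 1/1.1·[0.3333·0.0000 + 0.6667·22.9756] = 13.9246; exercise value = 18.2375 > continuation, so V_dd = 18.2375 (exercise)
Node u (S = 147): continuation = 1/1.1·[0.3333·0.0000 + 0.6667·0.0000] = 0.0000; exercise value = 0.0000 ≤ continuation, so V_u = 0.0000
Node d (S = 99.75): continuation = 1/1.1·[0.3333·0.0000 + 0.6667·18.2375] = 11.0530; exercise value = 13.2500 > continuation, so V_d = 13.2500 (exercise)
Node 0 (S = 105): continuation = 1/1.1·[0.3333·0.0000 + 0.6667·13.2500] = 8.0303; exercise value = 8.0000 ≤ continuation, so V_0 = 8.0303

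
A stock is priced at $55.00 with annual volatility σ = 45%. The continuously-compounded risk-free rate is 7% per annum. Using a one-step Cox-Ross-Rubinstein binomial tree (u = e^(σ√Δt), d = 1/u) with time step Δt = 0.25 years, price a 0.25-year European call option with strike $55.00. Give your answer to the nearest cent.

$6.59

CRR parameters: u = e^(σ√Δt) = e^(0.45·√0.25) = 1.2523, d = 1/u = 0.7985
Per-period rate: rΔt = 0.07·0.25 = 0.0175, so R = e^0.0175 = 1.0177
Risk-neutral probability p = (e^0.0175 − 0.7985)/(1.2523 − 0.7985) = 0.2191/0.4538 = 0.4829
Terminal stock prices: S_u = 68.88, S_d = 43.92
Terminal payoffs (S − K): max(13.88, 0) = 13.88, max(-11.08, 0) = 0
Node 0 (S = 55): V_0 = e^(−0.0175)·[0.4829·13.8777 + 0.5171·0.0000] = 6.5851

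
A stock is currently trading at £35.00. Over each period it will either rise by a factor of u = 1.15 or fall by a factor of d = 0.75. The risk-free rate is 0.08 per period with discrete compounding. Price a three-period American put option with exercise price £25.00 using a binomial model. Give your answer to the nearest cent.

Risk-neutral probability p = (1 + 0.08 − 0.75)/(1.15 − 0.75) = 0.3300/0.4000 = 0.8250
Terminal stock prices: S_uuu = 53.23, S_uud = 34.72, S_udd = 22.64, S_ddd = 14.77
Terminal payoffs (K − S): max(-28.23, 0) = 0, max(-9.716, 0) = 0, max(2.359, 0) = 2.359, max(10.23, 0) = 10.23
Node uu (S = 46.29): continuation = 1/1.08·[0.8250·0.0000 + 0.1750·0.0000] = 0.0000; exercise value = 0.0000 ≤ continuation, so V_uu = 0.0000
Node ud (S = 30.19): continuation = 1/1.08·[0.8250·0.0000 + 0.1750·2.3594] = 0.3823; exercise value = 0.0000 ≤ continuation, so V_ud = 0.3823
Node dd (S = 19.69): continuation = 1/1.08·[0.8250·2.3594 + 0.1750·10.2344] = 3.4606; exercise value = 5.3125 > continuation, so V_dd = 5.3125 (exercise)
Node u (S = 40.25): continuation = 1/1.08·[0.8250·0.0000 + 0.1750·0.3823] = 0.0619; exercise value = 0.0000 ≤ continuation, so V_u = 0.0619
Node d (S = 26.25): continuation = 1/1.08·[0.8250·0.3823 + 0.1750·5.3125] = 1.1529; exercise value = 0.0000 ≤ continuation, so V_d = 1.1529
Node 0 (S = 35): continuation = 1/1.08·[0.8250·0.0619 + 0.1750·1.1529] = 0.2341; exercise value = 0.0000 ≤ continuation, so V_0 = 0.2341

£0.23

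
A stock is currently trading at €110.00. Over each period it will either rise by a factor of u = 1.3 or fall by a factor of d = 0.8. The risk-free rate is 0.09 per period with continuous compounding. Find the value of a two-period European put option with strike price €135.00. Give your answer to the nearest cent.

€17.48

Risk-neutral probability p = (e^0.09 − 0.8)/(1.3 − 0.8) = 0.2942/0.5000 = 0.5883
Terminal stock prices: S_uu = 185.9, S_ud = 114.4, S_dd = 70.4
Terminal payoffs (K − S): max(-50.9, 0) = 0, max(20.6, 0) = 20.6, max(64.6, 0) = 64.6
Node u (S = 143): V_u = e^(−0.09)·[0.5883·0.0000 + 0.4117·20.6000] = 7.7502
Node d (S = 88): V_d = e^(−0.09)·[0.5883·20.6000 + 0.4117·64.6000] = 35.3807
Node 0 (S = 110): V_0 = e^(−0.09)·[0.5883·7.7502 + 0.4117·35.3807] = 17.4783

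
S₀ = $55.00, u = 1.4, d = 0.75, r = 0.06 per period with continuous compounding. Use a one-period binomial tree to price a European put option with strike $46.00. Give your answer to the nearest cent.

$2.33

Risk-neutral probability p = (e^0.06 − 0.75)/(1.4 − 0.75) = 0.3118/0.6500 = 0.4797
Terminal stock prices: S_u = 77, S_d = 41.25
Terminal payoffs (K − S): max(-31, 0) = 0, max(4.75, 0) = 4.75
Node 0 (S = 55): V_0 = e^(−0.06)·[0.4797·0.0000 + 0.5203·4.7500] = 2.3273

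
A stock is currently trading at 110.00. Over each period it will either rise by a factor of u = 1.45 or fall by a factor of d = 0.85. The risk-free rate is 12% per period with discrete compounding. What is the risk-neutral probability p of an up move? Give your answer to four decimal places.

Risk-neutral probability p = (1 + 0.12 − 0.85)/(1.45 − 0.85) = 0.2700/0.6000 = 0.4500

p = 0.4500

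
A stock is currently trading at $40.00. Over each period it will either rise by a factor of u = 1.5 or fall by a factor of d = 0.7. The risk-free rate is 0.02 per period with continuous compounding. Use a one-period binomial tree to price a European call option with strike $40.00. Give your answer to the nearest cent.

$7.85

Risk-neutral probability p = (e^0.02 − 0.7)/(1.5 − 0.7) = 0.3202/0.8000 = 0.4003
Terminal stock prices: S_u = 60, S_d = 28
Terminal payoffs (S − K): max(20, 0) = 20, max(-12, 0) = 0
Node 0 (S = 40): V_0 = e^(−0.02)·[0.4003·20.0000 + 0.5997·0.0000] = 7.8465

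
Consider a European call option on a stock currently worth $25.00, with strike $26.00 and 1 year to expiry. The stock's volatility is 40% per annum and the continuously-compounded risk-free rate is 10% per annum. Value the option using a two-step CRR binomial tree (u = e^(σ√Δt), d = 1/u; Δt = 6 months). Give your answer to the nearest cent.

$4.39

CRR parameters: u = e^(σ√Δt) = e^(0.4·√0.5) = 1.3269, d = 1/u = 0.7536
Per-period rate: rΔt = 0.1·0.5 = 0.05, so R = e^0.05 = 1.0513
Risk-neutral probability p = (e^0.05 − 0.7536)/(1.3269 − 0.7536) = 0.2976/0.5733 = 0.5192
Terminal stock prices: S_uu = 44.02, S_ud = 25, S_dd = 14.2
Terminal payoffs (S − K): max(18.02, 0) = 18.02, max(-1, 0) = 0, max(-11.8, 0) = 0
Node u (S = 33.17): V_u = e^(−0.05)·[0.5192·18.0164 + 0.4808·0.0000] = 8.8978
Node d (S = 18.84): V_d = e^(−0.05)·[0.5192·0.0000 + 0.4808·0.0000] = 0.0000
Node 0 (S = 25): V_0 = e^(−0.05)·[0.5192·8.8978 + 0.4808·0.0000] = 4.3944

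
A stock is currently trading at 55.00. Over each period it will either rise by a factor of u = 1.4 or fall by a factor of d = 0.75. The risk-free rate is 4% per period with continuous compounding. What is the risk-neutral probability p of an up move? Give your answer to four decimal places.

p = 0.4474

Risk-neutral probability p = (e^0.04 − 0.75)/(1.4 − 0.75) = 0.2908/0.6500 = 0.4474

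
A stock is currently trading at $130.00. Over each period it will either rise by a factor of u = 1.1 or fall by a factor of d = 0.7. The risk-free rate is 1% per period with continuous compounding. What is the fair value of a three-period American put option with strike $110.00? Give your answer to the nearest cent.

$5.92

Risk-neutral probability p = (e^0.01 − 0.7)/(1.1 − 0.7) = 0.3101/0.4000 = 0.7751
Terminal stock prices: S_uuu = 173, S_uud = 110.1, S_udd = 70.07, S_ddd = 44.59
Terminal payoffs (K − S): max(-63.03, 0) = 0, max(-0.11, 0) = 0, max(39.93, 0) = 39.93, max(65.41, 0) = 65.41
Node uu (S = 157.3): continuation = e^(−0.01)·[0.7751·0.0000 + 0.2249·0.0000] = 0.0000; exercise value = 0.0000 ≤ continuation, so V_uu = 0.0000
Node ud (S = 100.1): continuation = e^(−0.01)·[0.7751·0.0000 + 0.2249·39.9300] = 8.8899; exercise value = 9.9000 > continuation, so V_ud = 9.9000 (exercise)
Node dd (S = 63.7): continuation = e^(−0.01)·[0.7751·39.9300 + 0.2249·65.4100] = 45.2055; exercise value = 46.3000 > continuation, so V_dd = 46.3000 (exercise)
Node u (S = 143): continuation = e^(−0.01)·[0.7751·0.0000 + 0.2249·9.9000] = 2.2041; exercise value = 0.0000 ≤ continuation, so V_u = 2.2041
Node d (S = 91): continuation = e^(−0.01)·[0.7751·9.9000 + 0.2249·46.3000] = 17.9055; exercise value = 19.0000 > continuation, so V_d = 19.0000 (exercise)
Node 0 (S = 130): continuation = e^(−0.01)·[0.7751·2.2041 + 0.2249·19.0000] = 5.9216; exercise value = 0.0000 ≤ continuation, so V_0 = 5.9216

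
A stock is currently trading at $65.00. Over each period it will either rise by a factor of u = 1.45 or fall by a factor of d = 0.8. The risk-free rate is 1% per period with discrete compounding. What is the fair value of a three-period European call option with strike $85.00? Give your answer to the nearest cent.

Risk-neutral probability p = (1 + 0.01 − 0.8)/(1.45 − 0.8) = 0.2100/0.6500 = 0.3231
Terminal stock prices: S_uuu = 198.2, S_uud = 109.3, S_udd = 60.32, S_ddd = 33.28
Terminal payoffs (S − K): max(113.2, 0) = 113.2, max(24.33, 0) = 24.33, max(-24.68, 0) = 0, max(-51.72, 0) = 0
Node uu (S = 136.7): V_uu = 1/1.01·[0.3231·113.1606 + 0.6769·24.3300] = 52.5041
Node ud (S = 75.4): V_ud = 1/1.01·[0.3231·24.3300 + 0.6769·0.0000] = 7.7826
Node dd (S = 41.6): V_dd = 1/1.01·[0.3231·0.0000 + 0.6769·0.0000] = 0.0000
Node u (S = 94.25): V_u = 1/1.01·[0.3231·52.5041 + 0.6769·7.7826] = 22.0110
Node d (S = 52): V_d = 1/1.01·[0.3231·7.7826 + 0.6769·0.0000] = 2.4895
Node 0 (S = 65): V_0 = 1/1.01·[0.3231·22.0110 + 0.6769·2.4895] = 8.7093

$8.71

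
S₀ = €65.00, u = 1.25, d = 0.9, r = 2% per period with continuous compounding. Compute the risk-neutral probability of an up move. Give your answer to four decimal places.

p = 0.3434

Risk-neutral probability p = (e^0.02 − 0.9)/(1.25 − 0.9) = 0.1202/0.3500 = 0.3434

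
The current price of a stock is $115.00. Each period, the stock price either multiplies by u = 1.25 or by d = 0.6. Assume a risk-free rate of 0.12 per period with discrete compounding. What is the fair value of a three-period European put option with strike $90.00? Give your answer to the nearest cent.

Risk-neutral probability p = (1 + 0.12 − 0.6)/(1.25 − 0.6) = 0.5200/0.6500 = 0.8000
Terminal stock prices: S_uuu = 224.6, S_uud = 107.8, S_udd = 51.75, S_ddd = 24.84
Terminal payoffs (K − S): max(-134.6, 0) = 0, max(-17.81, 0) = 0, max(38.25, 0) = 38.25, max(65.16, 0) = 65.16
Node uu (S = 179.7): V_uu = 1/1.12·[0.8000·0.0000 + 0.2000·0.0000] = 0.0000
Node ud (S = 86.25): V_ud = 1/1.12·[0.8000·0.0000 + 0.2000·38.2500] = 6.8304
Node dd (S = 41.4): V_dd = 1/1.12·[0.8000·38.2500 + 0.2000·65.1600] = 38.9571
Node u (S = 143.8): V_u = 1/1.12·[0.8000·0.0000 + 0.2000·6.8304] = 1.2197
Node d (S = 69): V_d = 1/1.12·[0.8000·6.8304 + 0.2000·38.9571] = 11.8355
Node 0 (S = 115): V_0 = 1/1.12·[0.8000·1.2197 + 0.2000·11.8355] = 2.9847

$2.98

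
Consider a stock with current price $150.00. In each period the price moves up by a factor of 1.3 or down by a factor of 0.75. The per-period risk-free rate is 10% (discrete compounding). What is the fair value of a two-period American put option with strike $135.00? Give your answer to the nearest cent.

Risk-neutral probability p = (1 + 0.1 − 0.75)/(1.3 − 0.75) = 0.3500/0.5500 = 0.6364
Terminal stock prices: S_uu = 253.5, S_ud = 146.2, S_dd = 84.38
Terminal payoffs (K − S): max(-118.5, 0) = 0, max(-11.25, 0) = 0, max(50.62, 0) = 50.62
Node u (S = 195): continuation = 1/1.1·[0.6364·0.0000 + 0.3636·0.0000] = 0.0000; exercise value = 0.0000 ≤ continuation, so V_u = 0.0000
Node d (S = 112.5): continuation = 1/1.1·[0.6364·0.0000 + 0.3636·50.6250] = 16.7355; exercise value = 22.5000 > continuation, so V_d = 22.5000 (exercise)
Node 0 (S = 150): continuation = 1/1.1·[0.6364·0.0000 + 0.3636·22.5000] = 7.4380; exercise value = 0.0000 ≤ continuation, so V_0 = 7.4380

$7.44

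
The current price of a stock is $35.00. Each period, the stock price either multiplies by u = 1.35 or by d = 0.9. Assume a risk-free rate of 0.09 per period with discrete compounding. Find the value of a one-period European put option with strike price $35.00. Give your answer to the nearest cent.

$1.86

Risk-neutral probability p = (1 + 0.09 − 0.9)/(1.35 − 0.9) = 0.1900/0.4500 = 0.4222
Terminal stock prices: S_u = 47.25, S_d = 31.5
Terminal payoffs (K − S): max(-12.25, 0) = 0, max(3.5, 0) = 3.5
Node 0 (S = 35): V_0 = 1/1.09·[0.4222·0.0000 + 0.5778·3.5000] = 1.8552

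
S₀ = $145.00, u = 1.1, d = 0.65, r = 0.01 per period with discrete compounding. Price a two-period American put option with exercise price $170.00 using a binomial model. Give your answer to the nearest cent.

Risk-neutral probability p = (1 + 0.01 − 0.65)/(1.1 − 0.65) = 0.3600/0.4500 = 0.8000
Terminal stock prices: S_uu = 175.5, S_ud = 103.7, S_dd = 61.26
Terminal payoffs (K − S): max(-5.45, 0) = 0, max(66.33, 0) = 66.33, max(108.7, 0) = 108.7
Node u (S = 159.5): continuation = 1/1.01·[0.8000·0.0000 + 0.2000·66.3250] = 13.1337; exercise value = 10.5000 ≤ continuation, so V_u = 13.1337
Node d (S = 94.25): continuation = 1/1.01·[0.8000·66.3250 + 0.2000·108.7375] = 74.0668; exercise value = 75.7500 > continuation, so V_d = 75.7500 (exercise)
Node 0 (S = 145): continuation = 1/1.01·[0.8000·13.1337 + 0.2000·75.7500] = 25.4029; exercise value = 25.0000 ≤ continuation, so V_0 = 25.4029

$25.40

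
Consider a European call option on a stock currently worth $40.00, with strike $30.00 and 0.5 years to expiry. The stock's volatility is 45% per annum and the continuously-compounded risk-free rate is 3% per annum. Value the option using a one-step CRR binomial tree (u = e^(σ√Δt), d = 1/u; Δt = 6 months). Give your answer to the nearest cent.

CRR parameters: u = e^(σ√Δt) = e^(0.45·√0.5) = 1.3746, d = 1/u = 0.7275
Per-period rate: rΔt = 0.03·0.5 = 0.015, so R = e^0.015 = 1.0151
Risk-neutral probability p = (e^0.015 − 0.7275)/(1.3746 − 0.7275) = 0.2877/0.6472 = 0.4445
Terminal stock prices: S_u = 54.99, S_d = 29.1
Terminal payoffs (S − K): max(24.99, 0) = 24.99, max(-0.9017, 0) = 0
Node 0 (S = 40): V_0 = e^(−0.015)·[0.4445·24.9859 + 0.5555·0.0000] = 10.9401

$10.94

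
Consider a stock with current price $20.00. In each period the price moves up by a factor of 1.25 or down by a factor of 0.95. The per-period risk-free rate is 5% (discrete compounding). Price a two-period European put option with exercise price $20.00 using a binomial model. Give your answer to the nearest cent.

Risk-neutral probability p = (1 + 0.05 − 0.95)/(1.25 − 0.95) = 0.1000/0.3000 = 0.3333
Terminal stock prices: S_uu = 31.25, S_ud = 23.75, S_dd = 18.05
Terminal payoffs (K − S): max(-11.25, 0) = 0, max(-3.75, 0) = 0, max(1.95, 0) = 1.95
Node u (S = 25): V_u = 1/1.05·[0.3333·0.0000 + 0.6667·0.0000] = 0.0000
Node d (S = 19): V_d = 1/1.05·[0.3333·0.0000 + 0.6667·1.9500] = 1.2381
Node 0 (S = 20): V_0 = 1/1.05·[0.3333·0.0000 + 0.6667·1.2381] = 0.7861

$0.79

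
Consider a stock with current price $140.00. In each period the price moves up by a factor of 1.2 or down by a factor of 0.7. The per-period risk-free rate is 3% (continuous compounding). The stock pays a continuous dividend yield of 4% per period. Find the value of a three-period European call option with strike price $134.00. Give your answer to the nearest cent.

Per-period risk-free factor R = e^0.03 = 1.0305; dividend-adjusted growth = e^(0.03−0.04) = 0.9900.
Risk-neutral probability p = (0.9900 − 0.7)/(1.2 − 0.7) = 0.2900/0.5000 = 0.5801
Terminal stock prices: S_uuu = 241.9, S_uud = 141.1, S_udd = 82.32, S_ddd = 48.02
Terminal payoffs (S − K): max(107.9, 0) = 107.9, max(7.12, 0) = 7.12, max(-51.68, 0) = 0, max(-85.98, 0) = 0
Node uu (S = 201.6): V_uu = e^(−0.03)·[0.5801·107.9200 + 0.4199·7.1200] = 63.6554
Node ud (S = 117.6): V_ud = e^(−0.03)·[0.5801·7.1200 + 0.4199·0.0000] = 4.0082
Node dd (S = 68.6): V_dd = e^(−0.03)·[0.5801·0.0000 + 0.4199·0.0000] = 0.0000
Node u (S = 168): V_u = e^(−0.03)·[0.5801·63.6554 + 0.4199·4.0082] = 37.4685
Node d (S = 98): V_d = e^(−0.03)·[0.5801·4.0082 + 0.4199·0.0000] = 2.2565
Node 0 (S = 140): V_0 = e^(−0.03)·[0.5801·37.4685 + 0.4199·2.2565] = 22.0126

$22.01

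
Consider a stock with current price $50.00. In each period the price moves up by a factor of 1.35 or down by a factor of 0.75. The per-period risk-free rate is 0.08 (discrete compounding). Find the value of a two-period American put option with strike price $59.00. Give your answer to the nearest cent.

Risk-neutral probability p = (1 + 0.08 − 0.75)/(1.35 − 0.75) = 0.3300/0.6000 = 0.5500
Terminal stock prices: S_uu = 91.13, S_ud = 50.62, S_dd = 28.12
Terminal payoffs (K − S): max(-32.13, 0) = 0, max(8.375, 0) = 8.375, max(30.88, 0) = 30.88
Node u (S = 67.5): continuation = 1/1.08·[0.5500·0.0000 + 0.4500·8.3750] = 3.4896; exercise value = 0.0000 ≤ continuation, so V_u = 3.4896
Node d (S = 37.5): continuation = 1/1.08·[0.5500·8.3750 + 0.4500·30.8750] = 17.1296; exercise value = 21.5000 > continuation, so V_d = 21.5000 (exercise)
Node 0 (S = 50): continuation = 1/1.08·[0.5500·3.4896 + 0.4500·21.5000] = 10.7354; exercise value = 9.0000 ≤ continuation, so V_0 = 10.7354

$10.74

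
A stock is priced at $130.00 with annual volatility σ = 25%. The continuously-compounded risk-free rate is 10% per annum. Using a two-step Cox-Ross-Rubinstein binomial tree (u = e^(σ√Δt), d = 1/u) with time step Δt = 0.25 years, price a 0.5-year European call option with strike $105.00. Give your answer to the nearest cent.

$30.78

CRR parameters: u = e^(σ√Δt) = e^(0.25·√0.25) = 1.1331, d = 1/u = 0.8825
Per-period rate: rΔt = 0.1·0.25 = 0.025, so R = e^0.025 = 1.0253
Risk-neutral probability p = (e^0.025 − 0.8825)/(1.1331 − 0.8825) = 0.1428/0.2507 = 0.5698
Terminal stock prices: S_uu = 166.9, S_ud = 130, S_dd = 101.2
Terminal payoffs (S − K): max(61.92, 0) = 61.92, max(25, 0) = 25, max(-3.756, 0) = 0
Node u (S = 147.3): V_u = e^(−0.025)·[0.5698·61.9233 + 0.4302·25.0000] = 44.9018
Node d (S = 114.7): V_d = e^(−0.025)·[0.5698·25.0000 + 0.4302·0.0000] = 13.8930
Node 0 (S = 130): V_0 = e^(−0.025)·[0.5698·44.9018 + 0.4302·13.8930] = 30.7822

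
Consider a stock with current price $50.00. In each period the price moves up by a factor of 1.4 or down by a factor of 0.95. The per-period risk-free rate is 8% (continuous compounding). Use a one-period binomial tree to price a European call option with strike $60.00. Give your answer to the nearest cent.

Risk-neutral probability p = (e^0.08 − 0.95)/(1.4 − 0.95) = 0.1333/0.4500 = 0.2962
Terminal stock prices: S_u = 70, S_d = 47.5
Terminal payoffs (S − K): max(10, 0) = 10, max(-12.5, 0) = 0
Node 0 (S = 50): V_0 = e^(−0.08)·[0.2962·10.0000 + 0.7038·0.0000] = 2.7342

$2.73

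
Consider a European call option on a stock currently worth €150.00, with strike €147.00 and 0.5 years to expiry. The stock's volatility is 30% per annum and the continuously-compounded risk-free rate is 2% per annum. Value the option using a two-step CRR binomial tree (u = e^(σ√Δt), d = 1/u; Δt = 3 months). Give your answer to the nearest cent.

€14.10

CRR parameters: u = e^(σ√Δt) = e^(0.3·√0.25) = 1.1618, d = 1/u = 0.8607
Per-period rate: rΔt = 0.02·0.25 = 0.005, so R = e^0.005 = 1.0050
Risk-neutral probability p = (e^0.005 − 0.8607)/(1.1618 − 0.8607) = 0.1443/0.3011 = 0.4792
Terminal stock prices: S_uu = 202.5, S_ud = 150, S_dd = 111.1
Terminal payoffs (S − K): max(55.48, 0) = 55.48, max(3, 0) = 3, max(-35.88, 0) = 0
Node u (S = 174.3): V_u = e^(−0.005)·[0.4792·55.4788 + 0.5208·3.0000] = 28.0083
Node d (S = 129.1): V_d = e^(−0.005)·[0.4792·3.0000 + 0.5208·0.0000] = 1.4305
Node 0 (S = 150): V_0 = e^(−0.005)·[0.4792·28.0083 + 0.5208·1.4305] = 14.0963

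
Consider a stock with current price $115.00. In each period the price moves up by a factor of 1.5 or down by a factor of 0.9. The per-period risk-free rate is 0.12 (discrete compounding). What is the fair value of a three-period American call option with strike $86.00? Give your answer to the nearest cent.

Risk-neutral probability p = (1 + 0.12 − 0.9)/(1.5 − 0.9) = 0.2200/0.6000 = 0.3667
Terminal stock prices: S_uuu = 388.1, S_uud = 232.9, S_udd = 139.7, S_ddd = 83.84
Terminal payoffs (S − K): max(302.1, 0) = 302.1, max(146.9, 0) = 146.9, max(53.73, 0) = 53.73, max(-2.165, 0) = 0
Node uu (S = 258.8): continuation = 1/1.12·[0.3667·302.1250 + 0.6333·146.8750] = 181.9643; exercise value = 172.7500 ≤ continuation, so V_uu = 181.9643
Node ud (S = 155.2): continuation = 1/1.12·[0.3667·146.8750 + 0.6333·53.7250] = 78.4643; exercise value = 69.2500 ≤ continuation, so V_ud = 78.4643
Node dd (S = 93.15): continuation = 1/1.12·[0.3667·53.7250 + 0.6333·0.0000] = 17.5885; exercise value = 7.1500 ≤ continuation, so V_dd = 17.5885
Node u (S = 172.5): continuation = 1/1.12·[0.3667·181.9643 + 0.6333·78.4643] = 103.9413; exercise value = 86.5000 ≤ continuation, so V_u = 103.9413
Node d (S = 103.5): continuation = 1/1.12·[0.3667·78.4643 + 0.6333·17.5885] = 35.6336; exercise value = 17.5000 ≤ continuation, so V_d = 35.6336
Node 0 (S = 115): continuation = 1/1.12·[0.3667·103.9413 + 0.6333·35.6336] = 54.1784; exercise value = 29.0000 ≤ continuation, so V_0 = 54.1784

$54.18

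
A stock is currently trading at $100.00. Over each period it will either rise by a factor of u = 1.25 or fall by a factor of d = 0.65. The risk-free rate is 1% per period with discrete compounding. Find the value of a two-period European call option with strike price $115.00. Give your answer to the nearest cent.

Risk-neutral probability p = (1 + 0.01 − 0.65)/(1.25 − 0.65) = 0.3600/0.6000 = 0.6000
Terminal stock prices: S_uu = 156.2, S_ud = 81.25, S_dd = 42.25
Terminal payoffs (S − K): max(41.25, 0) = 41.25, max(-33.75, 0) = 0, max(-72.75, 0) = 0
Node u (S = 125): V_u = 1/1.01·[0.6000·41.2500 + 0.4000·0.0000] = 24.5050
Node d (S = 65): V_d = 1/1.01·[0.6000·0.0000 + 0.4000·0.0000] = 0.0000
Node 0 (S = 100): V_0 = 1/1.01·[0.6000·24.5050 + 0.4000·0.0000] = 14.5574

$14.56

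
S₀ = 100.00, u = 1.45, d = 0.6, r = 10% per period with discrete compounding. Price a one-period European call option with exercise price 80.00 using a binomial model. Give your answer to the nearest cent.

Risk-neutral probability p = (1 + 0.1 − 0.6)/(1.45 − 0.6) = 0.5000/0.8500 = 0.5882
Terminal stock prices: S_u = 145, S_d = 60
Terminal payoffs (S − K): max(65, 0) = 65, max(-20, 0) = 0
Node 0 (S = 100): V_0 = 1/1.1·[0.5882·65.0000 + 0.4118·0.0000] = 34.7594

34.76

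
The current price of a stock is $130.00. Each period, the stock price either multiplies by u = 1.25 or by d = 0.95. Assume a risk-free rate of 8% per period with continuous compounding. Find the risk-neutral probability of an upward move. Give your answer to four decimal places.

Risk-neutral probability p = (e^0.08 − 0.95)/(1.25 − 0.95) = 0.1333/0.3000 = 0.4443

p = 0.4443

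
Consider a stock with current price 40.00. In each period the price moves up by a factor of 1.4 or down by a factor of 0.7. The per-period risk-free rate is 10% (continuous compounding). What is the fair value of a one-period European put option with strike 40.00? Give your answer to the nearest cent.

4.57

Risk-neutral probability p = (e^0.1 − 0.7)/(1.4 − 0.7) = 0.4052/0.7000 = 0.5788
Terminal stock prices: S_u = 56, S_d = 28
Terminal payoffs (K − S): max(-16, 0) = 0, max(12, 0) = 12
Node 0 (S = 40): V_0 = e^(−0.1)·[0.5788·0.0000 + 0.4212·12.0000] = 4.5732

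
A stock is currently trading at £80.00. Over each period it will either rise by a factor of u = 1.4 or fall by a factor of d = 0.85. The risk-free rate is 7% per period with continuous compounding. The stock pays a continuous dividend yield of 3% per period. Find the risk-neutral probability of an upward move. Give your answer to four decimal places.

Per-period risk-free factor R = e^0.07 = 1.0725; dividend-adjusted growth = e^(0.07−0.03) = 1.0408.
Risk-neutral probability p = (1.0408 − 0.85)/(1.4 − 0.85) = 0.1908/0.5500 = 0.3469

p = 0.3469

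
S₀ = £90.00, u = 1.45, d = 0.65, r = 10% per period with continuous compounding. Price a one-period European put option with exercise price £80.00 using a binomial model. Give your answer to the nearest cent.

Risk-neutral probability p = (e^0.1 − 0.65)/(1.45 − 0.65) = 0.4552/0.8000 = 0.5690
Terminal stock prices: S_u = 130.5, S_d = 58.5
Terminal payoffs (K − S): max(-50.5, 0) = 0, max(21.5, 0) = 21.5
Node 0 (S = 90): V_0 = e^(−0.1)·[0.5690·0.0000 + 0.4310·21.5000] = 8.3854

£8.39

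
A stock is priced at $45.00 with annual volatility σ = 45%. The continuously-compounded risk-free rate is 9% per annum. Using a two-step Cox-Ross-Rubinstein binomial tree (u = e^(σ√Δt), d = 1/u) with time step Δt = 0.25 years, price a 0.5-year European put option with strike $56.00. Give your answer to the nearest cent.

CRR parameters: u = e^(σ√Δt) = e^(0.45·√0.25) = 1.2523, d = 1/u = 0.7985
Per-period rate: rΔt = 0.09·0.25 = 0.0225, so R = e^0.0225 = 1.0228
Risk-neutral probability p = (e^0.0225 − 0.7985)/(1.2523 − 0.7985) = 0.2242/0.4538 = 0.4941
Terminal stock prices: S_uu = 70.57, S_ud = 45, S_dd = 28.69
Terminal payoffs (K − S): max(-14.57, 0) = 0, max(11, 0) = 11, max(27.31, 0) = 27.31
Node u (S = 56.35): V_u = e^(−0.0225)·[0.4941·0.0000 + 0.5059·11.0000] = 5.4408
Node d (S = 35.93): V_d = e^(−0.0225)·[0.4941·11.0000 + 0.5059·27.3067] = 18.8208
Node 0 (S = 45): V_0 = e^(−0.0225)·[0.4941·5.4408 + 0.5059·18.8208] = 11.9377

$11.94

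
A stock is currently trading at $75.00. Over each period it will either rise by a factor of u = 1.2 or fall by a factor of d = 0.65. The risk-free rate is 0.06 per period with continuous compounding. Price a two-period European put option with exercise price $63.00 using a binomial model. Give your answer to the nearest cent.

Risk-neutral probability p = (e^0.06 − 0.65)/(1.2 − 0.65) = 0.4118/0.5500 = 0.7488
Terminal stock prices: S_uu = 108, S_ud = 58.5, S_dd = 31.69
Terminal payoffs (K − S): max(-45, 0) = 0, max(4.5, 0) = 4.5, max(31.31, 0) = 31.31
Node u (S = 90): V_u = e^(−0.06)·[0.7488·0.0000 + 0.2512·4.5000] = 1.0646
Node d (S = 48.75): V_d = e^(−0.06)·[0.7488·4.5000 + 0.2512·31.3125] = 10.5812
Node 0 (S = 75): V_0 = e^(−0.06)·[0.7488·1.0646 + 0.2512·10.5812] = 3.2540

$3.25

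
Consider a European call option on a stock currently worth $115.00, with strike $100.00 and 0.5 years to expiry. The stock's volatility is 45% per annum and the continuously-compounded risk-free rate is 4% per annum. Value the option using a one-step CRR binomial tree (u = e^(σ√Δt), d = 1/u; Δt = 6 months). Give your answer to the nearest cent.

$25.75

CRR parameters: u = e^(σ√Δt) = e^(0.45·√0.5) = 1.3746, d = 1/u = 0.7275
Per-period rate: rΔt = 0.04·0.5 = 0.02, so R = e^0.02 = 1.0202
Risk-neutral probability p = (e^0.02 − 0.7275)/(1.3746 − 0.7275) = 0.2927/0.6472 = 0.4523
Terminal stock prices: S_u = 158.1, S_d = 83.66
Terminal payoffs (S − K): max(58.08, 0) = 58.08, max(-16.34, 0) = 0
Node 0 (S = 115): V_0 = e^(−0.02)·[0.4523·58.0846 + 0.5477·0.0000] = 25.7531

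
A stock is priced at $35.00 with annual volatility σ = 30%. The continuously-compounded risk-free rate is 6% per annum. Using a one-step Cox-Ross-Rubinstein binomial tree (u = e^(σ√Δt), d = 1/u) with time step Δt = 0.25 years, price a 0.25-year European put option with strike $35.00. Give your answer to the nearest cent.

$2.34

CRR parameters: u = e^(σ√Δt) = e^(0.3·√0.25) = 1.1618, d = 1/u = 0.8607
Per-period rate: rΔt = 0.06·0.25 = 0.015, so R = e^0.015 = 1.0151
Risk-neutral probability p = (e^0.015 − 0.8607)/(1.1618 − 0.8607) = 0.1544/0.3011 = 0.5128
Terminal stock prices: S_u = 40.66, S_d = 30.12
Terminal payoffs (K − S): max(-5.664, 0) = 0, max(4.875, 0) = 4.875
Node 0 (S = 35): V_0 = e^(−0.015)·[0.5128·0.0000 + 0.4872·4.8752] = 2.3400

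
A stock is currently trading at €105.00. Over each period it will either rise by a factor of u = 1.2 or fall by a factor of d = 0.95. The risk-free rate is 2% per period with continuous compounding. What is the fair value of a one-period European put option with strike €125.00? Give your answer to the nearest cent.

Risk-neutral probability p = (e^0.02 − 0.95)/(1.2 − 0.95) = 0.0702/0.2500 = 0.2808
Terminal stock prices: S_u = 126, S_d = 99.75
Terminal payoffs (K − S): max(-1, 0) = 0, max(25.25, 0) = 25.25
Node 0 (S = 105): V_0 = e^(−0.02)·[0.2808·0.0000 + 0.7192·25.2500] = 17.8001

€17.80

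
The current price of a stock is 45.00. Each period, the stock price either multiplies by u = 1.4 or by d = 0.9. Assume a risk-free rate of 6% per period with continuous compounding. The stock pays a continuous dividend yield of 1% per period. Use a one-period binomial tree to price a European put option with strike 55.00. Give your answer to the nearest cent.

Per-period risk-free factor R = e^0.06 = 1.0618; dividend-adjusted growth = e^(0.06−0.01) = 1.0513.
Risk-neutral probability p = (1.0513 − 0.9)/(1.4 − 0.9) = 0.1513/0.5000 = 0.3025
Terminal stock prices: S_u = 63, S_d = 40.5
Terminal payoffs (K − S): max(-8, 0) = 0, max(14.5, 0) = 14.5
Node 0 (S = 45): V_0 = e^(−0.06)·[0.3025·0.0000 + 0.6975·14.5000] = 9.5242

9.52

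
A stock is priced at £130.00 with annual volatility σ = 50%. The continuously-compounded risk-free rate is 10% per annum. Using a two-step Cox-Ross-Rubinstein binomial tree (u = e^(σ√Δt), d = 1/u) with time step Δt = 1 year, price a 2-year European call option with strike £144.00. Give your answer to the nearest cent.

CRR parameters: u = e^(σ√Δt) = e^(0.5·√1) = 1.6487, d = 1/u = 0.6065
Per-period rate: rΔt = 0.1·1 = 0.1, so R = e^0.1 = 1.1052
Risk-neutral probability p = (e^0.1 − 0.6065)/(1.6487 − 0.6065) = 0.4986/1.0422 = 0.4785
Terminal stock prices: S_uu = 353.4, S_ud = 130, S_dd = 47.82
Terminal payoffs (S − K): max(209.4, 0) = 209.4, max(-14, 0) = 0, max(-96.18, 0) = 0
Node u (S = 214.3): V_u = e^(−0.1)·[0.4785·209.3766 + 0.5215·0.0000] = 90.6440
Node d (S = 78.85): V_d = e^(−0.1)·[0.4785·0.0000 + 0.5215·0.0000] = 0.0000
Node 0 (S = 130): V_0 = e^(−0.1)·[0.4785·90.6440 + 0.5215·0.0000] = 39.2419

£39.24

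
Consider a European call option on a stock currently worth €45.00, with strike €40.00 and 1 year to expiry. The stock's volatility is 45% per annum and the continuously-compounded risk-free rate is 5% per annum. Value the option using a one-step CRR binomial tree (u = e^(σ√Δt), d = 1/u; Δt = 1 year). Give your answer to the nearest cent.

€12.93

CRR parameters: u = e^(σ√Δt) = e^(0.45·√1) = 1.5683, d = 1/u = 0.6376
Per-period rate: rΔt = 0.05·1 = 0.05, so R = e^0.05 = 1.0513
Risk-neutral probability p = (e^0.05 − 0.6376)/(1.5683 − 0.6376) = 0.4136/0.9307 = 0.4445
Terminal stock prices: S_u = 70.57, S_d = 28.69
Terminal payoffs (S − K): max(30.57, 0) = 30.57, max(-11.31, 0) = 0
Node 0 (S = 45): V_0 = e^(−0.05)·[0.4445·30.5740 + 0.5555·0.0000] = 12.9259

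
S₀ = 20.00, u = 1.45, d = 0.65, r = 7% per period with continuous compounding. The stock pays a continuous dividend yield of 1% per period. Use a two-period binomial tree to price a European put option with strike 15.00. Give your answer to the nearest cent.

1.34

Per-period risk-free factor R = e^0.07 = 1.0725; dividend-adjusted growth = e^(0.07−0.01) = 1.0618.
Risk-neutral probability p = (1.0618 − 0.65)/(1.45 − 0.65) = 0.4118/0.8000 = 0.5148
Terminal stock prices: S_uu = 42.05, S_ud = 18.85, S_dd = 8.45
Terminal payoffs (K − S): max(-27.05, 0) = 0, max(-3.85, 0) = 0, max(6.55, 0) = 6.55
Node u (S = 29): V_u = e^(−0.07)·[0.5148·0.0000 + 0.4852·0.0000] = 0.0000
Node d (S = 13): V_d = e^(−0.07)·[0.5148·0.0000 + 0.4852·6.5500] = 2.9632
Node 0 (S = 20): V_0 = e^(−0.07)·[0.5148·0.0000 + 0.4852·2.9632] = 1.3406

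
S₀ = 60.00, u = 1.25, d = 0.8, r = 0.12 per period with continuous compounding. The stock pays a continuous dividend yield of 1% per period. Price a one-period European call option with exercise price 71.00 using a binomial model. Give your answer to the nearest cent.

Per-period risk-free factor R = e^0.12 = 1.1275; dividend-adjusted growth = e^(0.12−0.01) = 1.1163.
Risk-neutral probability p = (1.1163 − 0.8)/(1.25 − 0.8) = 0.3163/0.4500 = 0.7028
Terminal stock prices: S_u = 75, S_d = 48
Terminal payoffs (S − K): max(4, 0) = 4, max(-23, 0) = 0
Node 0 (S = 60): V_0 = e^(−0.12)·[0.7028·4.0000 + 0.2972·0.0000] = 2.4935

2.49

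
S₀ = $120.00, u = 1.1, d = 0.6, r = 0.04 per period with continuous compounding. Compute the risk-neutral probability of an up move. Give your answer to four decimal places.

p = 0.8816

Risk-neutral probability p = (e^0.04 − 0.6)/(1.1 − 0.6) = 0.4408/0.5000 = 0.8816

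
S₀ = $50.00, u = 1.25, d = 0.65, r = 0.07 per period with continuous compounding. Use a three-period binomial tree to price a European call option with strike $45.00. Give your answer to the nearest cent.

$16.97

Risk-neutral probability p = (e^0.07 − 0.65)/(1.25 − 0.65) = 0.4225/0.6000 = 0.7042
Terminal stock prices: S_uuu = 97.66, S_uud = 50.78, S_udd = 26.41, S_ddd = 13.73
Terminal payoffs (S − K): max(52.66, 0) = 52.66, max(5.781, 0) = 5.781, max(-18.59, 0) = 0, max(-31.27, 0) = 0
Node uu (S = 78.12): V_uu = e^(−0.07)·[0.7042·52.6562 + 0.2958·5.7812] = 36.1673
Node ud (S = 40.62): V_ud = e^(−0.07)·[0.7042·5.7812 + 0.2958·0.0000] = 3.7958
Node dd (S = 21.13): V_dd = e^(−0.07)·[0.7042·0.0000 + 0.2958·0.0000] = 0.0000
Node u (S = 62.5): V_u = e^(−0.07)·[0.7042·36.1673 + 0.2958·3.7958] = 24.7934
Node d (S = 32.5): V_d = e^(−0.07)·[0.7042·3.7958 + 0.2958·0.0000] = 2.4922
Node 0 (S = 50): V_0 = e^(−0.07)·[0.7042·24.7934 + 0.2958·2.4922] = 16.9661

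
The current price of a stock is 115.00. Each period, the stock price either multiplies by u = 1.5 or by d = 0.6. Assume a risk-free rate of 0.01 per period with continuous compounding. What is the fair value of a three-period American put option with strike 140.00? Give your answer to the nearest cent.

49.06

Risk-neutral probability p = (e^0.01 − 0.6)/(1.5 − 0.6) = 0.4101/0.9000 = 0.4556
Terminal stock prices: S_uuu = 388.1, S_uud = 155.2, S_udd = 62.1, S_ddd = 24.84
Terminal payoffs (K − S): max(-248.1, 0) = 0, max(-15.25, 0) = 0, max(77.9, 0) = 77.9, max(115.2, 0) = 115.2
Node uu (S = 258.8): continuation = e^(−0.01)·[0.4556·0.0000 + 0.5444·0.0000] = 0.0000; exercise value = 0.0000 ≤ continuation, so V_uu = 0.0000
Node ud (S = 103.5): continuation = e^(−0.01)·[0.4556·0.0000 + 0.5444·77.9000] = 41.9859; exercise value = 36.5000 ≤ continuation, so V_ud = 41.9859
Node dd (S = 41.4): continuation = e^(−0.01)·[0.4556·77.9000 + 0.5444·115.1600] = 97.2070; exercise value = 98.6000 > continuation, so V_dd = 98.6000 (exercise)
Node u (S = 172.5): continuation = e^(−0.01)·[0.4556·0.0000 + 0.5444·41.9859] = 22.6292; exercise value = 0.0000 ≤ continuation, so V_u = 22.6292
Node d (S = 69): continuation = e^(−0.01)·[0.4556·41.9859 + 0.5444·98.6000] = 72.0816; exercise value = 71.0000 ≤ continuation, so V_d = 72.0816
Node 0 (S = 115): continuation = e^(−0.01)·[0.4556·22.6292 + 0.5444·72.0816] = 49.0575; exercise value = 25.0000 ≤ continuation, so V_0 = 49.0575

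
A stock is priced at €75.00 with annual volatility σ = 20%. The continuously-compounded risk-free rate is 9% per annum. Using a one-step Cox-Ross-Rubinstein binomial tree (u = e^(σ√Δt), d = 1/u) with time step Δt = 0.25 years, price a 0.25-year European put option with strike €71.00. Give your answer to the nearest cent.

CRR parameters: u = e^(σ√Δt) = e^(0.2·√0.25) = 1.1052, d = 1/u = 0.9048
Per-period rate: rΔt = 0.09·0.25 = 0.0225, so R = e^0.0225 = 1.0228
Risk-neutral probability p = (e^0.0225 − 0.9048)/(1.1052 − 0.9048) = 0.1179/0.2003 = 0.5886
Terminal stock prices: S_u = 82.89, S_d = 67.86
Terminal payoffs (K − S): max(-11.89, 0) = 0, max(3.137, 0) = 3.137
Node 0 (S = 75): V_0 = e^(−0.0225)·[0.5886·0.0000 + 0.4114·3.1372] = 1.2619

€1.26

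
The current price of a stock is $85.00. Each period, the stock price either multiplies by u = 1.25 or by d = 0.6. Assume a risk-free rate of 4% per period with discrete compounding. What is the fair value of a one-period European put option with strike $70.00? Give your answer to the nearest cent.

$5.90

Risk-neutral probability p = (1 + 0.04 − 0.6)/(1.25 − 0.6) = 0.4400/0.6500 = 0.6769
Terminal stock prices: S_u = 106.2, S_d = 51
Terminal payoffs (K − S): max(-36.25, 0) = 0, max(19, 0) = 19
Node 0 (S = 85): V_0 = 1/1.04·[0.6769·0.0000 + 0.3231·19.0000] = 5.9024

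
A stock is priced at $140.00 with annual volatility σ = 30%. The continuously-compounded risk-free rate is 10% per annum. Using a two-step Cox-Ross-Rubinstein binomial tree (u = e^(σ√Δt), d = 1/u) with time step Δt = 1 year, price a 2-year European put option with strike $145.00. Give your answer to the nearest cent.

CRR parameters: u = e^(σ√Δt) = e^(0.3·√1) = 1.3499, d = 1/u = 0.7408
Per-period rate: rΔt = 0.1·1 = 0.1, so R = e^0.1 = 1.1052
Risk-neutral probability p = (e^0.1 − 0.7408)/(1.3499 − 0.7408) = 0.3644/0.6090 = 0.5982
Terminal stock prices: S_uu = 255.1, S_ud = 140, S_dd = 76.83
Terminal payoffs (K − S): max(-110.1, 0) = 0, max(5, 0) = 5, max(68.17, 0) = 68.17
Node u (S = 189): V_u = e^(−0.1)·[0.5982·0.0000 + 0.4018·5.0000] = 1.8176
Node d (S = 103.7): V_d = e^(−0.1)·[0.5982·5.0000 + 0.4018·68.1664] = 27.4869
Node 0 (S = 140): V_0 = e^(−0.1)·[0.5982·1.8176 + 0.4018·27.4869] = 10.9761

$10.98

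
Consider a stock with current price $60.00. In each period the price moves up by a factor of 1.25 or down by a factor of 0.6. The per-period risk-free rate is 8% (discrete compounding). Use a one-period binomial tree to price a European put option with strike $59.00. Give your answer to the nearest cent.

$5.57

Risk-neutral probability p = (1 + 0.08 − 0.6)/(1.25 − 0.6) = 0.4800/0.6500 = 0.7385
Terminal stock prices: S_u = 75, S_d = 36
Terminal payoffs (K − S): max(-16, 0) = 0, max(23, 0) = 23
Node 0 (S = 60): V_0 = 1/1.08·[0.7385·0.0000 + 0.2615·23.0000] = 5.5698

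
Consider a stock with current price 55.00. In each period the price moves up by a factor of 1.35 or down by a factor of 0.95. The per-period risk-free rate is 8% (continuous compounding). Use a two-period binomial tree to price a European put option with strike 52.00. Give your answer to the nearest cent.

0.90

Risk-neutral probability p = (e^0.08 − 0.95)/(1.35 − 0.95) = 0.1333/0.4000 = 0.3332
Terminal stock prices: S_uu = 100.2, S_ud = 70.54, S_dd = 49.64
Terminal payoffs (K − S): max(-48.24, 0) = 0, max(-18.54, 0) = 0, max(2.363, 0) = 2.363
Node u (S = 74.25): V_u = e^(−0.08)·[0.3332·0.0000 + 0.6668·0.0000] = 0.0000
Node d (S = 52.25): V_d = e^(−0.08)·[0.3332·0.0000 + 0.6668·2.3625] = 1.4542
Node 0 (S = 55): V_0 = e^(−0.08)·[0.3332·0.0000 + 0.6668·1.4542] = 0.8951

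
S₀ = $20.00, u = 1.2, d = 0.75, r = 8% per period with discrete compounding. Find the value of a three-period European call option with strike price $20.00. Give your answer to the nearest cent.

Risk-neutral probability p = (1 + 0.08 − 0.75)/(1.2 − 0.75) = 0.3300/0.4500 = 0.7333
Terminal stock prices: S_uuu = 34.56, S_uud = 21.6, S_udd = 13.5, S_ddd = 8.438
Terminal payoffs (S − K): max(14.56, 0) = 14.56, max(1.6, 0) = 1.6, max(-6.5, 0) = 0, max(-11.56, 0) = 0
Node uu (S = 28.8): V_uu = 1/1.08·[0.7333·14.5600 + 0.2667·1.6000] = 10.2815
Node ud (S = 18): V_ud = 1/1.08·[0.7333·1.6000 + 0.2667·0.0000] = 1.0864
Node dd (S = 11.25): V_dd = 1/1.08·[0.7333·0.0000 + 0.2667·0.0000] = 0.0000
Node u (S = 24): V_u = 1/1.08·[0.7333·10.2815 + 0.2667·1.0864] = 7.2495
Node d (S = 15): V_d = 1/1.08·[0.7333·1.0864 + 0.2667·0.0000] = 0.7377
Node 0 (S = 20): V_0 = 1/1.08·[0.7333·7.2495 + 0.2667·0.7377] = 5.1046

$5.10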